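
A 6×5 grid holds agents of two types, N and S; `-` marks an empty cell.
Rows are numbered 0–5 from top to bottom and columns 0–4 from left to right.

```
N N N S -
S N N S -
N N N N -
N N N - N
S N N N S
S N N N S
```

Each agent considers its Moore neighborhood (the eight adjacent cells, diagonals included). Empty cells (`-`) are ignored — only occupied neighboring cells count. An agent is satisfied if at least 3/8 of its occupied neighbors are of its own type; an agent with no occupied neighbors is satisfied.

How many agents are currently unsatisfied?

7

(0,0)N 2/3 ✓
(0,1)N 4/5 ✓
(0,2)N 3/5 ✓
(0,3)S 1/3 ✗
(1,0)S 0/5 ✗
(1,1)N 7/8 ✓
(1,2)N 6/8 ✓
(1,3)S 1/5 ✗
(2,0)N 4/5 ✓
(2,1)N 7/8 ✓
(2,2)N 6/7 ✓
(2,3)N 4/5 ✓
(3,0)N 4/5 ✓
(3,1)N 7/8 ✓
(3,2)N 7/7 ✓
(3,4)N 2/3 ✓
(4,0)S 1/5 ✗
(4,1)N 6/8 ✓
(4,2)N 7/7 ✓
(4,3)N 5/7 ✓
(4,4)S 1/4 ✗
(5,0)S 1/3 ✗
(5,1)N 3/5 ✓
(5,2)N 5/5 ✓
(5,3)N 3/5 ✓
(5,4)S 1/3 ✗
Unsatisfied: (0,3), (1,0), (1,3), (4,0), (4,4), (5,0), (5,4) — 7 in total.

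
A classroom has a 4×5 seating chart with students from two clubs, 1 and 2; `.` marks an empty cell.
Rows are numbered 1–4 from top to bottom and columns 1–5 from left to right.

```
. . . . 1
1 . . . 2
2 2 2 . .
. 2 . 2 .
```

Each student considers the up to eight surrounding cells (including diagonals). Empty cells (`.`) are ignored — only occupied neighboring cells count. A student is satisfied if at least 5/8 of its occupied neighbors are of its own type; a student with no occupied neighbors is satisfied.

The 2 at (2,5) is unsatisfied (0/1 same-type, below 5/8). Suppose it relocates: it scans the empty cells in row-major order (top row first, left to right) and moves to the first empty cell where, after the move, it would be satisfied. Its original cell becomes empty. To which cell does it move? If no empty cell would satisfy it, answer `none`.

(1,3)

Vacating (2,5). Empty cells in order:
  (1,1): 0/1 same-type → still unsatisfied.
  (1,2): 0/1 same-type → still unsatisfied.
  (1,3): 0/0 same-type → satisfied — stop here.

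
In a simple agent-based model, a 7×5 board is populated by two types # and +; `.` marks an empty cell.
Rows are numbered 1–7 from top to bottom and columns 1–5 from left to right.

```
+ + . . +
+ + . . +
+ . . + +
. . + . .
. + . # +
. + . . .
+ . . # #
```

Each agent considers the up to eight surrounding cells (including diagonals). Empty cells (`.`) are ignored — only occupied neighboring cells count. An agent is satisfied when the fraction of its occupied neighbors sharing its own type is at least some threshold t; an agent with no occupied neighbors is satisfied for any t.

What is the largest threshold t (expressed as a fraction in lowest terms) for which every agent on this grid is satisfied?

0/1

Row 1: (1,1)+ 3/3 · (1,2)+ 3/3 · (1,5)+ 1/1
Row 2: (2,1)+ 4/4 · (2,2)+ 4/4 · (2,5)+ 3/3
Row 3: (3,1)+ 2/2 · (3,4)+ 3/3 · (3,5)+ 2/2
Row 4: (4,3)+ 2/3
Row 5: (5,2)+ 2/2 · (5,4)# 0/2 · (5,5)+ 0/1
Row 6: (6,2)+ 2/2
Row 7: (7,1)+ 1/1 · (7,4)# 1/1 · (7,5)# 1/1
The smallest same-type fraction is 0/2 at (5,4), which reduces to 0/1. Any threshold above that leaves this agent unsatisfied.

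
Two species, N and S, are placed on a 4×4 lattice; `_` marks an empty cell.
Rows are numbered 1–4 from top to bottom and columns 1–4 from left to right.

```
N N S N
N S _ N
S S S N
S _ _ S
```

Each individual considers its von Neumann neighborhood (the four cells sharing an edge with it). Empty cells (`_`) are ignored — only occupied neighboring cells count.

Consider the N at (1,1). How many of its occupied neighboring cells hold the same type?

Occupied neighbors of (1,1): (2,1)=N, (1,2)=N.
Same type (N): 2 of 2.

2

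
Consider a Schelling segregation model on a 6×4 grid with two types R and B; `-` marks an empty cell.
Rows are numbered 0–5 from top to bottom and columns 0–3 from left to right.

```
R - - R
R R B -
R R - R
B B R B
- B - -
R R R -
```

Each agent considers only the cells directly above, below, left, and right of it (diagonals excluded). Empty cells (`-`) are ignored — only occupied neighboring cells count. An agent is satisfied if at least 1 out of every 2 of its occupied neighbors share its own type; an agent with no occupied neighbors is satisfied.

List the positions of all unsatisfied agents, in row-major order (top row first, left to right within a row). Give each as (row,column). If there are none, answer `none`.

(0,0)R 1/1 satisfied
(0,3)R 0/0 satisfied
(1,0)R 3/3 satisfied
(1,1)R 2/3 satisfied
(1,2)B 0/1 not
(2,0)R 2/3 satisfied
(2,1)R 2/3 satisfied
(2,3)R 0/1 not
(3,0)B 1/2 satisfied
(3,1)B 2/4 satisfied
(3,2)R 0/2 not
(3,3)B 0/2 not
(4,1)B 1/2 satisfied
(5,0)R 1/1 satisfied
(5,1)R 2/3 satisfied
(5,2)R 1/1 satisfied

(1,2), (2,3), (3,2), (3,3)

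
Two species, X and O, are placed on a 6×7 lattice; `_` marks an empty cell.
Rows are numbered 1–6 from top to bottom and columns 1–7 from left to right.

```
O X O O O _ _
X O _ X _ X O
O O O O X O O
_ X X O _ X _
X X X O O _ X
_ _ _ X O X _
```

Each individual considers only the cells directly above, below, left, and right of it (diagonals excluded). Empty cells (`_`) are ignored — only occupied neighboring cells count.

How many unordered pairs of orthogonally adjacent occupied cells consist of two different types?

Scan each occupied cell's neighbors to the right and below so each pair is counted once.
From row 1: 5 unlike of 7 pairs (running 5/7).
From row 2: 5 unlike of 7 pairs (running 10/14).
From row 3: 5 unlike of 10 pairs (running 15/24).
From row 4: 1 unlike of 5 pairs (running 16/29).
From row 5: 2 unlike of 6 pairs (running 18/35).
From row 6: 2 unlike of 2 pairs (running 20/37).
Total adjacent occupied pairs: 37; unlike-type pairs: 20.

20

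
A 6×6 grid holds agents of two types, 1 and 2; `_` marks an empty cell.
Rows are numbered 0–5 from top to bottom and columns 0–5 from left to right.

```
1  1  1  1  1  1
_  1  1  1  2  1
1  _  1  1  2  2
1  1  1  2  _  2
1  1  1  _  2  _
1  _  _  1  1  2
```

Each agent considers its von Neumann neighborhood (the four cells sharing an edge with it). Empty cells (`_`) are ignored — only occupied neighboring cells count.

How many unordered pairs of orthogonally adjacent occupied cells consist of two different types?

Scan each occupied cell's neighbors to the right and below so each pair is counted once.
Row 0: 1(0,0)–1(0,1)= 1(0,1)–1(0,2)= 1(0,1)–1(1,1)= 1(0,2)–1(0,3)= 1(0,2)–1(1,2)= 1(0,3)–1(0,4)= 1(0,3)–1(1,3)= 1(0,4)–1(0,5)= 1(0,4)–2(1,4)≠ 1(0,5)–1(1,5)=  → 1/10 unlike.
Row 1: 1(1,1)–1(1,2)= 1(1,2)–1(1,3)= 1(1,2)–1(2,2)= 1(1,3)–2(1,4)≠ 1(1,3)–1(2,3)= 2(1,4)–1(1,5)≠ 2(1,4)–2(2,4)= 1(1,5)–2(2,5)≠  → 3/8 unlike.
Row 2: 1(2,0)–1(3,0)= 1(2,2)–1(2,3)= 1(2,2)–1(3,2)= 1(2,3)–2(2,4)≠ 1(2,3)–2(3,3)≠ 2(2,4)–2(2,5)= 2(2,5)–2(3,5)=  → 2/7 unlike.
Row 3: 1(3,0)–1(3,1)= 1(3,0)–1(4,0)= 1(3,1)–1(3,2)= 1(3,1)–1(4,1)= 1(3,2)–2(3,3)≠ 1(3,2)–1(4,2)=  → 1/6 unlike.
Row 4: 1(4,0)–1(4,1)= 1(4,0)–1(5,0)= 1(4,1)–1(4,2)= 2(4,4)–1(5,4)≠  → 1/4 unlike.
Row 5: 1(5,3)–1(5,4)= 1(5,4)–2(5,5)≠  → 1/2 unlike.
Total adjacent occupied pairs: 37; unlike-type pairs: 9.

9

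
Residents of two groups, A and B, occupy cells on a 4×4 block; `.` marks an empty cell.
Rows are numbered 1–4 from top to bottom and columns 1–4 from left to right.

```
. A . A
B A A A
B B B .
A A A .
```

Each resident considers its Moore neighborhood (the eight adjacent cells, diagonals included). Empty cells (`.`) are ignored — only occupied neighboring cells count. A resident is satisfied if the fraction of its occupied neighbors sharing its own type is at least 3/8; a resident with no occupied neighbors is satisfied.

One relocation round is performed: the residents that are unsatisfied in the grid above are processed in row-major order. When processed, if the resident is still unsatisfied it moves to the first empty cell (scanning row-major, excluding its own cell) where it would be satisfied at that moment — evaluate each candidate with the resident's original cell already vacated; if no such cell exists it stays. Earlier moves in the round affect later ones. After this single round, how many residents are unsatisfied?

2

Initially unsatisfied (in order): (2,2), (3,3), (4,1), (4,3).
  (2,2) → (1,1).
  (3,3) → (2,2).
  (4,1) → (1,3).
  (4,3): now satisfied by earlier moves; stays.
Resulting grid:
A A A A
B B A A
B B . .
. A A .
Unsatisfied now: (1,1), (4,2).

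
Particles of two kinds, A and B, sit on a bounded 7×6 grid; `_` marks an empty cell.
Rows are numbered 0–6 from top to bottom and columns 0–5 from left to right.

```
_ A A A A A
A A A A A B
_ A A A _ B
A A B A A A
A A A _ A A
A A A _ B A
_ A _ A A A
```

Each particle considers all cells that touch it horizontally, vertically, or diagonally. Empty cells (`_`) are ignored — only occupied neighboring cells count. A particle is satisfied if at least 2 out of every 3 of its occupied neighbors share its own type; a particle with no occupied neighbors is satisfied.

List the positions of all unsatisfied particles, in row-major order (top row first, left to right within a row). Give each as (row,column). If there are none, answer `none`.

Row 0: (0,1)A 4/4 satisfied · (0,2)A 5/5 satisfied · (0,3)A 5/5 satisfied · (0,4)A 4/5 satisfied · (0,5)A 2/3 satisfied
Row 1: (1,0)A 3/3 satisfied · (1,1)A 6/6 satisfied · (1,2)A 8/8 satisfied · (1,3)A 7/7 satisfied · (1,4)A 5/7 satisfied · (1,5)B 1/4 not
Row 2: (2,1)A 6/7 satisfied · (2,2)A 7/8 satisfied · (2,3)A 6/7 satisfied · (2,5)B 1/4 not
Row 3: (3,0)A 4/4 satisfied · (3,1)A 6/7 satisfied · (3,2)B 0/7 not · (3,3)A 5/6 satisfied · (3,4)A 5/6 satisfied · (3,5)A 3/4 satisfied
Row 4: (4,0)A 5/5 satisfied · (4,1)A 7/8 satisfied · (4,2)A 5/6 satisfied · (4,4)A 5/6 satisfied · (4,5)A 4/5 satisfied
Row 5: (5,0)A 4/4 satisfied · (5,1)A 6/6 satisfied · (5,2)A 5/5 satisfied · (5,4)B 0/6 not · (5,5)A 4/5 satisfied
Row 6: (6,1)A 3/3 satisfied · (6,3)A 2/3 satisfied · (6,4)A 3/4 satisfied · (6,5)A 2/3 satisfied

(1,5), (2,5), (3,2), (5,4)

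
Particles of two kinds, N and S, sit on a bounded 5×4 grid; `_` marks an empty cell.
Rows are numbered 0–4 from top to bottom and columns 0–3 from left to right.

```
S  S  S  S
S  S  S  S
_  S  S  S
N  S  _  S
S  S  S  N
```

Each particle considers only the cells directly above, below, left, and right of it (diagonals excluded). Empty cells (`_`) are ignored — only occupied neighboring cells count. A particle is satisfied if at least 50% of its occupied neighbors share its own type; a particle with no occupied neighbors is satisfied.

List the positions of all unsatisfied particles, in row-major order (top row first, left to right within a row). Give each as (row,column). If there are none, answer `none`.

(3,0), (4,3)

(0,0)S 2/2 satisfied
(0,1)S 3/3 satisfied
(0,2)S 3/3 satisfied
(0,3)S 2/2 satisfied
(1,0)S 2/2 satisfied
(1,1)S 4/4 satisfied
(1,2)S 4/4 satisfied
(1,3)S 3/3 satisfied
(2,1)S 3/3 satisfied
(2,2)S 3/3 satisfied
(2,3)S 3/3 satisfied
(3,0)N 0/2 not
(3,1)S 2/3 satisfied
(3,3)S 1/2 satisfied
(4,0)S 1/2 satisfied
(4,1)S 3/3 satisfied
(4,2)S 1/2 satisfied
(4,3)N 0/2 not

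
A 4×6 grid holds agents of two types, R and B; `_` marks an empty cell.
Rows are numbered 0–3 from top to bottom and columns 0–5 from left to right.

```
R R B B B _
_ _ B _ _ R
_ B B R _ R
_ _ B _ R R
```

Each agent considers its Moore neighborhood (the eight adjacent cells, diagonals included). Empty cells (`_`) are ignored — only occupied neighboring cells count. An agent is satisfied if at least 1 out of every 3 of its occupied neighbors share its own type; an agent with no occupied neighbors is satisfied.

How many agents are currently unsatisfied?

Row 0: (0,0)R 1/1 ok · (0,1)R 1/3 ok · (0,2)B 2/3 ok · (0,3)B 3/3 ok · (0,4)B 1/2 ok
Row 1: (1,2)B 4/6 ok · (1,5)R 1/2 ok
Row 2: (2,1)B 3/3 ok · (2,2)B 3/4 ok · (2,3)R 1/4 unhappy · (2,5)R 3/3 ok
Row 3: (3,2)B 2/3 ok · (3,4)R 3/3 ok · (3,5)R 2/2 ok
Unsatisfied: (2,3) — 1 in total.

1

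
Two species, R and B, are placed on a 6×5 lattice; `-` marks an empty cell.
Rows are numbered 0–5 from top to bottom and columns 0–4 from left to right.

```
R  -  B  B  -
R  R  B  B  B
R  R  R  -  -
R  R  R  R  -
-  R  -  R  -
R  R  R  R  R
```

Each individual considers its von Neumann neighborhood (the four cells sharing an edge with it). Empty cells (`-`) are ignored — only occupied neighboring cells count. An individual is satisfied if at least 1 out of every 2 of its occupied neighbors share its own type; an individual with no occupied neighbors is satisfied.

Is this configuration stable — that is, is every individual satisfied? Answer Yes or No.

(0,0)R 1/1 ok
(0,2)B 2/2 ok
(0,3)B 2/2 ok
(1,0)R 3/3 ok
(1,1)R 2/3 ok
(1,2)B 2/4 ok
(1,3)B 3/3 ok
(1,4)B 1/1 ok
(2,0)R 3/3 ok
(2,1)R 4/4 ok
(2,2)R 2/3 ok
(3,0)R 2/2 ok
(3,1)R 4/4 ok
(3,2)R 3/3 ok
(3,3)R 2/2 ok
(4,1)R 2/2 ok
(4,3)R 2/2 ok
(5,0)R 1/1 ok
(5,1)R 3/3 ok
(5,2)R 2/2 ok
(5,3)R 3/3 ok
(5,4)R 1/1 ok
All meet the threshold, so the configuration is stable.

Yes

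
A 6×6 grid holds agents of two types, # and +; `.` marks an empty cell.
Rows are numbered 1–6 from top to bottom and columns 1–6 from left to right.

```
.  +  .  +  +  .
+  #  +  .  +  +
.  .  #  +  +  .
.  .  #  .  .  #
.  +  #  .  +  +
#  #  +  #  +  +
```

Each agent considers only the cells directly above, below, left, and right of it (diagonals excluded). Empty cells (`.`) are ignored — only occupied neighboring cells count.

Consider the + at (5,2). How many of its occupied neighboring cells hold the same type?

0

Occupied neighbors of (5,2): (6,2)=#, (5,3)=#.
Same type (+): 0 of 2.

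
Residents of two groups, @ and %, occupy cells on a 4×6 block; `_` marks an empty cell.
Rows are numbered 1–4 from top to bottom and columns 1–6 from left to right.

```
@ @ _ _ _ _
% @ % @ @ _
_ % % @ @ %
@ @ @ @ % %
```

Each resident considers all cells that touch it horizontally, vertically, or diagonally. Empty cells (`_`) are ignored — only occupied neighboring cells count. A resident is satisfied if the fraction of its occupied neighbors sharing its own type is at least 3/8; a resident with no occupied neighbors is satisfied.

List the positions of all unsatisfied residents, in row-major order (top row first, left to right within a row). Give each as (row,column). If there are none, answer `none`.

(1,1)@ 2/3 ok
(1,2)@ 2/4 ok
(2,1)% 1/4 unhappy
(2,2)@ 2/6 unhappy
(2,3)% 2/6 unhappy
(2,4)@ 3/5 ok
(2,5)@ 3/4 ok
(3,2)% 3/7 ok
(3,3)% 2/8 unhappy
(3,4)@ 5/8 ok
(3,5)@ 4/7 ok
(3,6)% 2/4 ok
(4,1)@ 1/2 ok
(4,2)@ 2/4 ok
(4,3)@ 3/5 ok
(4,4)@ 3/5 ok
(4,5)% 2/5 ok
(4,6)% 2/3 ok

(2,1), (2,2), (2,3), (3,3)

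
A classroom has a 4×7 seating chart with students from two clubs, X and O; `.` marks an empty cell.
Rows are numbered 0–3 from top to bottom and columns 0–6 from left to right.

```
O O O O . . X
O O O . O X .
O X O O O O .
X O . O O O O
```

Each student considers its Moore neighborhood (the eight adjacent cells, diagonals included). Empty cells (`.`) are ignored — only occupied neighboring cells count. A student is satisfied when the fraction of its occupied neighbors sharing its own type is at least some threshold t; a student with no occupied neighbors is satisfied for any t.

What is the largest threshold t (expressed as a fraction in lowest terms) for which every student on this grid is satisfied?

(0,0)O 3/3
(0,1)O 5/5
(0,2)O 4/4
(0,3)O 3/3
(0,6)X 1/1
(1,0)O 4/5
(1,1)O 7/8
(1,2)O 6/7
(1,4)O 4/5
(1,5)X 1/4
(2,0)O 3/5
(2,1)X 1/7
(2,2)O 5/6
(2,3)O 6/6
(2,4)O 6/7
(2,5)O 5/6
(3,0)X 1/3
(3,1)O 2/4
(3,3)O 4/4
(3,4)O 5/5
(3,5)O 4/4
(3,6)O 2/2
The smallest same-type fraction is 1/7 at (2,1), which reduces to 1/7. Any threshold above that leaves this student unsatisfied.

1/7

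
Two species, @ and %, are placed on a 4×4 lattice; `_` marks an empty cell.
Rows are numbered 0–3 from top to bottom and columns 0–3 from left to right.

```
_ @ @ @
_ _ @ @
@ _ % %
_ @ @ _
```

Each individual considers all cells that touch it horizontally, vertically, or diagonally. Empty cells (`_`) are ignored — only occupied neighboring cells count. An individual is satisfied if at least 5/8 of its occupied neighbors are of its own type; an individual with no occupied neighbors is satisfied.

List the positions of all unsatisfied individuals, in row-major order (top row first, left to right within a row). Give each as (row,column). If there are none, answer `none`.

(1,3), (2,2), (2,3), (3,2)

Row 0: (0,1)@ 2/2 satisfied · (0,2)@ 4/4 satisfied · (0,3)@ 3/3 satisfied
Row 1: (1,2)@ 4/6 satisfied · (1,3)@ 3/5 not
Row 2: (2,0)@ 1/1 satisfied · (2,2)% 1/5 not · (2,3)% 1/4 not
Row 3: (3,1)@ 2/3 satisfied · (3,2)@ 1/3 not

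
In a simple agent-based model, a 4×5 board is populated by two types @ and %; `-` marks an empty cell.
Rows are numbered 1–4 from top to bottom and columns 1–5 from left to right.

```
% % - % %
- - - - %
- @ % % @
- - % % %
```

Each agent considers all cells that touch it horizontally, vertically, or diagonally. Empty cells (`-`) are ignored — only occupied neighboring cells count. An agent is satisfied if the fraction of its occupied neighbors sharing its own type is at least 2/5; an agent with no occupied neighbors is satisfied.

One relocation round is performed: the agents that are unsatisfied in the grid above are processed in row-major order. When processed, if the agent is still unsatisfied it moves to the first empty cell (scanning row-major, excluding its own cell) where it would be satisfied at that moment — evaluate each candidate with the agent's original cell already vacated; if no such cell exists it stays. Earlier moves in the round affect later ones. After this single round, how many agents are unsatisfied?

0

Initially unsatisfied (in order): (3,2), (3,5).
  (3,2) → (3,1).
  (3,5) → (4,1).
Resulting grid:
% % - % %
- - - - %
@ - % % -
@ - % % %
All satisfied now.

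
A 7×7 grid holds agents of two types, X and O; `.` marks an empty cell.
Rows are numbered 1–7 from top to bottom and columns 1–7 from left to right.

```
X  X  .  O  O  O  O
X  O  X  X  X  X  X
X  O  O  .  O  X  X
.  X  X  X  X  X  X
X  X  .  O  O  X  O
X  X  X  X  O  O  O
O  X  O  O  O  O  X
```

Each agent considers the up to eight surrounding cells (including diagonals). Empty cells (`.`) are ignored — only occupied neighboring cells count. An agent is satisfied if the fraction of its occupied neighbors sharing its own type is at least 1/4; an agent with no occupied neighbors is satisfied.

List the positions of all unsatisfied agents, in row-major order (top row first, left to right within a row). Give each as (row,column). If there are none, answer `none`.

(1,1)X 2/3 satisfied
(1,2)X 3/4 satisfied
(1,4)O 1/4 satisfied
(1,5)O 2/5 satisfied
(1,6)O 2/5 satisfied
(1,7)O 1/3 satisfied
(2,1)X 3/5 satisfied
(2,2)O 2/7 satisfied
(2,3)X 2/6 satisfied
(2,4)X 2/6 satisfied
(2,5)X 3/7 satisfied
(2,6)X 4/8 satisfied
(2,7)X 3/5 satisfied
(3,1)X 2/4 satisfied
(3,2)O 2/7 satisfied
(3,3)O 2/7 satisfied
(3,5)O 0/7 not
(3,6)X 7/8 satisfied
(3,7)X 5/5 satisfied
(4,2)X 4/6 satisfied
(4,3)X 3/6 satisfied
(4,4)X 2/6 satisfied
(4,5)X 4/7 satisfied
(4,6)X 5/8 satisfied
(4,7)X 4/5 satisfied
(5,1)X 4/4 satisfied
(5,2)X 6/6 satisfied
(5,4)O 2/7 satisfied
(5,5)O 3/8 satisfied
(5,6)X 3/8 satisfied
(5,7)O 2/5 satisfied
(6,1)X 4/5 satisfied
(6,2)X 5/7 satisfied
(6,3)X 4/7 satisfied
(6,4)X 1/7 not
(6,5)O 6/8 satisfied
(6,6)O 6/8 satisfied
(6,7)O 3/5 satisfied
(7,1)O 0/3 not
(7,2)X 3/5 satisfied
(7,3)O 1/5 not
(7,4)O 3/5 satisfied
(7,5)O 4/5 satisfied
(7,6)O 4/5 satisfied
(7,7)X 0/3 not

(3,5), (6,4), (7,1), (7,3), (7,7)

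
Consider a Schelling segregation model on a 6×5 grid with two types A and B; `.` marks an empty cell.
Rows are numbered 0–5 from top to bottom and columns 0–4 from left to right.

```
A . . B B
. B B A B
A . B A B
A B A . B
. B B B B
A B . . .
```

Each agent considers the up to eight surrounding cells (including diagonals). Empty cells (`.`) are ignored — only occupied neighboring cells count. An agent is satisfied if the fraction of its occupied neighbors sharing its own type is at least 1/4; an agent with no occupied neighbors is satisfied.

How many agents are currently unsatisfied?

4

(0,0)A 0/1 not
(0,3)B 3/4 satisfied
(0,4)B 2/3 satisfied
(1,1)B 2/4 satisfied
(1,2)B 3/5 satisfied
(1,3)A 1/7 not
(1,4)B 3/5 satisfied
(2,0)A 1/3 satisfied
(2,2)B 3/6 satisfied
(2,3)A 2/7 satisfied
(2,4)B 2/4 satisfied
(3,0)A 1/3 satisfied
(3,1)B 3/6 satisfied
(3,2)A 1/6 not
(3,4)B 3/4 satisfied
(4,1)B 3/6 satisfied
(4,2)B 4/5 satisfied
(4,3)B 3/4 satisfied
(4,4)B 2/2 satisfied
(5,0)A 0/2 not
(5,1)B 2/3 satisfied
Unsatisfied: (0,0), (1,3), (3,2), (5,0) — 4 in total.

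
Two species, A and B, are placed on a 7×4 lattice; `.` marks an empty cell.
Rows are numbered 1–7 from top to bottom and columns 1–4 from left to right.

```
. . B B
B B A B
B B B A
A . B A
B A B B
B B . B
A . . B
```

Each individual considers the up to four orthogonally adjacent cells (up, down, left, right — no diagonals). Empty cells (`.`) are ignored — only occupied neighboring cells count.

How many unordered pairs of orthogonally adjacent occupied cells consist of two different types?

14

Scan each occupied cell's neighbors to the right and below so each pair is counted once.
Row 1: B(1,3)–B(1,4)= B(1,3)–A(2,3)≠ B(1,4)–B(2,4)=  → 1/3 unlike.
Row 2: B(2,1)–B(2,2)= B(2,1)–B(3,1)= B(2,2)–A(2,3)≠ B(2,2)–B(3,2)= A(2,3)–B(2,4)≠ A(2,3)–B(3,3)≠ B(2,4)–A(3,4)≠  → 4/7 unlike.
Row 3: B(3,1)–B(3,2)= B(3,1)–A(4,1)≠ B(3,2)–B(3,3)= B(3,3)–A(3,4)≠ B(3,3)–B(4,3)= A(3,4)–A(4,4)=  → 2/6 unlike.
Row 4: A(4,1)–B(5,1)≠ B(4,3)–A(4,4)≠ B(4,3)–B(5,3)= A(4,4)–B(5,4)≠  → 3/4 unlike.
Row 5: B(5,1)–A(5,2)≠ B(5,1)–B(6,1)= A(5,2)–B(5,3)≠ A(5,2)–B(6,2)≠ B(5,3)–B(5,4)= B(5,4)–B(6,4)=  → 3/6 unlike.
Row 6: B(6,1)–B(6,2)= B(6,1)–A(7,1)≠ B(6,4)–B(7,4)=  → 1/3 unlike.
Total adjacent occupied pairs: 29; unlike-type pairs: 14.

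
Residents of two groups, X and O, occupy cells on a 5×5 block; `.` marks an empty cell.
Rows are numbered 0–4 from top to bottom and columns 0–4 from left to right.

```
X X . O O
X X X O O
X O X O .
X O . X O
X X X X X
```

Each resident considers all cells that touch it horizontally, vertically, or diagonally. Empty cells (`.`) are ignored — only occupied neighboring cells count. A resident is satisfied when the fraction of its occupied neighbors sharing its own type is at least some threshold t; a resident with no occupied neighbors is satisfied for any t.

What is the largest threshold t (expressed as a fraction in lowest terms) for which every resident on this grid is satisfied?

1/7

Row 0: (0,0)X 3/3 · (0,1)X 4/4 · (0,3)O 3/4 · (0,4)O 3/3
Row 1: (1,0)X 4/5 · (1,1)X 6/7 · (1,2)X 3/7 · (1,3)O 4/6 · (1,4)O 4/4
Row 2: (2,0)X 3/5 · (2,1)O 1/7 · (2,2)X 3/7 · (2,3)O 3/6
Row 3: (3,0)X 3/5 · (3,1)O 1/7 · (3,3)X 4/6 · (3,4)O 1/4
Row 4: (4,0)X 2/3 · (4,1)X 3/4 · (4,2)X 3/4 · (4,3)X 3/4 · (4,4)X 2/3
The smallest same-type fraction is 1/7 at (2,1), which reduces to 1/7. Any threshold above that leaves this resident unsatisfied.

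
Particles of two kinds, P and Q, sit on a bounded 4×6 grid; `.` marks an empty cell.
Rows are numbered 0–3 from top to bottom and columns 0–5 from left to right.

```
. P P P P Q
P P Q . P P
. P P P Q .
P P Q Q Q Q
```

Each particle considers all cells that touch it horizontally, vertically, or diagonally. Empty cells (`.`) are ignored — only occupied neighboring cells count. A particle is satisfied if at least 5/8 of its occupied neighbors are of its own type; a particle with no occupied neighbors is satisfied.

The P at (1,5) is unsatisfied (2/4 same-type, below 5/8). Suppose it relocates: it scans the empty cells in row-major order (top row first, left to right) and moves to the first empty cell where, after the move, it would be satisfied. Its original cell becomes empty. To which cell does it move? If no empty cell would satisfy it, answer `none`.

Vacating (1,5). Empty cells in order:
  (0,0): 3/3 same-type → satisfied — stop here.

(0,0)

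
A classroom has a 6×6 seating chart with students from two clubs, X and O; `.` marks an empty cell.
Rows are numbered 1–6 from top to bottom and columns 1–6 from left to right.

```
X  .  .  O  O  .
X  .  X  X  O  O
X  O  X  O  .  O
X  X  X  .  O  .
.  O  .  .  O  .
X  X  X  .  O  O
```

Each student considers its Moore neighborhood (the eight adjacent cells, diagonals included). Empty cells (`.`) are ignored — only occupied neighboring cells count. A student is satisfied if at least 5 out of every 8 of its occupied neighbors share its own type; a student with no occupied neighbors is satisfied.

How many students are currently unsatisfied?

Row 1: (1,1)X 1/1 satisfied · (1,4)O 2/4 not · (1,5)O 3/4 satisfied
Row 2: (2,1)X 2/3 satisfied · (2,3)X 2/5 not · (2,4)X 2/6 not · (2,5)O 5/6 satisfied · (2,6)O 3/3 satisfied
Row 3: (3,1)X 3/4 satisfied · (3,2)O 0/7 not · (3,3)X 4/6 satisfied · (3,4)O 2/6 not · (3,6)O 3/3 satisfied
Row 4: (4,1)X 2/4 not · (4,2)X 4/6 satisfied · (4,3)X 2/5 not · (4,5)O 3/3 satisfied
Row 5: (5,2)O 0/6 not · (5,5)O 3/3 satisfied
Row 6: (6,1)X 1/2 not · (6,2)X 2/3 satisfied · (6,3)X 1/2 not · (6,5)O 2/2 satisfied · (6,6)O 2/2 satisfied
Unsatisfied: (1,4), (2,3), (2,4), (3,2), (3,4), (4,1), (4,3), (5,2), (6,1), (6,3) — 10 in total.

10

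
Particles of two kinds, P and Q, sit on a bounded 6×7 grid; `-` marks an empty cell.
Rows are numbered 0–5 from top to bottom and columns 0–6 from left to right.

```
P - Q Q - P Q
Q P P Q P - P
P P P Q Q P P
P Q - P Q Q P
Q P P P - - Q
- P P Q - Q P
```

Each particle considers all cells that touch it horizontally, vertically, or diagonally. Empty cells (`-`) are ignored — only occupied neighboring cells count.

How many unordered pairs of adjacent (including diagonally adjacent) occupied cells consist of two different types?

Scan each occupied cell's neighbors to the right and below (and the two forward diagonals) so each pair is counted once.
From row 0: 7 unlike of 13 pairs (running 7/13).
From row 1: 9 unlike of 20 pairs (running 16/33).
From row 2: 10 unlike of 22 pairs (running 26/55).
From row 3: 8 unlike of 14 pairs (running 34/69).
From row 4: 5 unlike of 13 pairs (running 39/82).
From row 5: 2 unlike of 3 pairs (running 41/85).
Total adjacent occupied pairs: 85; unlike-type pairs: 41.

41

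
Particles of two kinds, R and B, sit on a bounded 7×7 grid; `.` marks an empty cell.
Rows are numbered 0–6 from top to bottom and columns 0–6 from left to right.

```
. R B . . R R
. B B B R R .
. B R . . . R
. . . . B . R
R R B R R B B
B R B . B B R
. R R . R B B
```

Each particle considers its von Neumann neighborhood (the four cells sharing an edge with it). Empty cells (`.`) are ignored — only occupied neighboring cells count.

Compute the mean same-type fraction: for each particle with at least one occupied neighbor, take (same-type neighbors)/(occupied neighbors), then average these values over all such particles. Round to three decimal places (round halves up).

(0,1)R 0/2
(0,2)B 1/2
(0,5)R 2/2
(0,6)R 1/1
(1,1)B 2/3
(1,2)B 3/4
(1,3)B 1/2
(1,4)R 1/2
(1,5)R 2/2
(2,1)B 1/2
(2,2)R 0/2
(2,6)R 1/1
(3,4)B 0/1
(3,6)R 1/2
(4,0)R 1/2
(4,1)R 2/3
(4,2)B 1/3
(4,3)R 1/2
(4,4)R 1/4
(4,5)B 2/3
(4,6)B 1/3
(5,0)B 0/2
(5,1)R 2/4
(5,2)B 1/3
(5,4)B 1/3
(5,5)B 3/4
(5,6)R 0/3
(6,1)R 2/2
(6,2)R 1/2
(6,4)R 0/2
(6,5)B 2/3
(6,6)B 1/2
Sum over 32 particles: 0/2 + 1/2 + 2/2 + 1/1 + 2/3 + 3/4 + 1/2 + 1/2 + 2/2 + 1/2 + 0/2 + 1/1 + 0/1 + 1/2 + 1/2 + 2/3 + 1/3 + 1/2 + 1/4 + 2/3 + 1/3 + 0/2 + 2/4 + 1/3 + 1/3 + 3/4 + 0/3 + 2/2 + 1/2 + 0/2 + 2/3 + 1/2 = 63/4; mean = 63/4 ÷ 32 = 63/128 = 0.492187… → 0.492.

0.492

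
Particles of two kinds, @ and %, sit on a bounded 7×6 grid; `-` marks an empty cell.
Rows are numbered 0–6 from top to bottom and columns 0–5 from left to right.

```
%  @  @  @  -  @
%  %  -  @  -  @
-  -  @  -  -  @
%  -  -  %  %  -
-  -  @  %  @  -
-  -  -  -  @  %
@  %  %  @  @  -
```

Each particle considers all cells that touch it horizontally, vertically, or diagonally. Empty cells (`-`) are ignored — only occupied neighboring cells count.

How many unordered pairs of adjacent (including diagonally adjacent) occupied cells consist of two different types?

18

Scan each occupied cell's neighbors to the right and below (and the two forward diagonals) so each pair is counted once.
Row 0: %(0,0)–@(0,1)≠ %(0,0)–%(1,0)= %(0,0)–%(1,1)= @(0,1)–@(0,2)= @(0,1)–%(1,1)≠ @(0,1)–%(1,0)≠ @(0,2)–@(0,3)= @(0,2)–@(1,3)= @(0,2)–%(1,1)≠ @(0,3)–@(1,3)= @(0,5)–@(1,5)=  → 4/11 unlike.
Row 1: %(1,0)–%(1,1)= %(1,1)–@(2,2)≠ @(1,3)–@(2,2)= @(1,5)–@(2,5)=  → 1/4 unlike.
Row 2: @(2,2)–%(3,3)≠ @(2,5)–%(3,4)≠  → 2/2 unlike.
Row 3: %(3,3)–%(3,4)= %(3,3)–%(4,3)= %(3,3)–@(4,4)≠ %(3,3)–@(4,2)≠ %(3,4)–@(4,4)≠ %(3,4)–%(4,3)=  → 3/6 unlike.
Row 4: @(4,2)–%(4,3)≠ %(4,3)–@(4,4)≠ %(4,3)–@(5,4)≠ @(4,4)–@(5,4)= @(4,4)–%(5,5)≠  → 4/5 unlike.
Row 5: @(5,4)–%(5,5)≠ @(5,4)–@(6,4)= @(5,4)–@(6,3)= %(5,5)–@(6,4)≠  → 2/4 unlike.
Row 6: @(6,0)–%(6,1)≠ %(6,1)–%(6,2)= %(6,2)–@(6,3)≠ @(6,3)–@(6,4)=  → 2/4 unlike.
Total adjacent occupied pairs: 36; unlike-type pairs: 18.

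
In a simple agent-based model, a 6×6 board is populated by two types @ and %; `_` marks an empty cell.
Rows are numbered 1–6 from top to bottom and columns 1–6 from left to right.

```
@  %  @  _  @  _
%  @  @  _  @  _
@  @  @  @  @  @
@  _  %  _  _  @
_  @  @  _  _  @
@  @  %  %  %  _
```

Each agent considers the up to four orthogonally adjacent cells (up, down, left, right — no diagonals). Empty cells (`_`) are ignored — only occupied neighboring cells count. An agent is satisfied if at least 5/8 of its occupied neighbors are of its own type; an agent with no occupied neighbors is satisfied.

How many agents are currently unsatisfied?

Row 1: (1,1)@ 0/2 ✗ · (1,2)% 0/3 ✗ · (1,3)@ 1/2 ✗ · (1,5)@ 1/1 ✓
Row 2: (2,1)% 0/3 ✗ · (2,2)@ 2/4 ✗ · (2,3)@ 3/3 ✓ · (2,5)@ 2/2 ✓
Row 3: (3,1)@ 2/3 ✓ · (3,2)@ 3/3 ✓ · (3,3)@ 3/4 ✓ · (3,4)@ 2/2 ✓ · (3,5)@ 3/3 ✓ · (3,6)@ 2/2 ✓
Row 4: (4,1)@ 1/1 ✓ · (4,3)% 0/2 ✗ · (4,6)@ 2/2 ✓
Row 5: (5,2)@ 2/2 ✓ · (5,3)@ 1/3 ✗ · (5,6)@ 1/1 ✓
Row 6: (6,1)@ 1/1 ✓ · (6,2)@ 2/3 ✓ · (6,3)% 1/3 ✗ · (6,4)% 2/2 ✓ · (6,5)% 1/1 ✓
Unsatisfied: (1,1), (1,2), (1,3), (2,1), (2,2), (4,3), (5,3), (6,3) — 8 in total.

8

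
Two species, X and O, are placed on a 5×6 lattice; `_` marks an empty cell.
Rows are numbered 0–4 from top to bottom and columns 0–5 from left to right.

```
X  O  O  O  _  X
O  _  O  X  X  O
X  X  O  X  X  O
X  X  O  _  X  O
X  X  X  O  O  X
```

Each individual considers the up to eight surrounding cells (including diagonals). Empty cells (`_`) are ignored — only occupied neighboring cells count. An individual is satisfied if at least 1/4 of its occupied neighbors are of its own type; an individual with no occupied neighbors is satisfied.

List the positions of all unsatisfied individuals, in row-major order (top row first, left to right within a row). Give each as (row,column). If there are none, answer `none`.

(0,0)X 0/2 ✗
(0,1)O 3/4 ✓
(0,2)O 3/4 ✓
(0,3)O 2/4 ✓
(0,5)X 1/2 ✓
(1,0)O 1/4 ✓
(1,2)O 4/7 ✓
(1,3)X 3/7 ✓
(1,4)X 4/7 ✓
(1,5)O 1/4 ✓
(2,0)X 3/4 ✓
(2,1)X 3/7 ✓
(2,2)O 2/6 ✓
(2,3)X 4/7 ✓
(2,4)X 4/7 ✓
(2,5)O 2/5 ✓
(3,0)X 5/5 ✓
(3,1)X 6/8 ✓
(3,2)O 2/7 ✓
(3,4)X 3/7 ✓
(3,5)O 2/5 ✓
(4,0)X 3/3 ✓
(4,1)X 4/5 ✓
(4,2)X 2/4 ✓
(4,3)O 2/4 ✓
(4,4)O 2/4 ✓
(4,5)X 1/3 ✓

(0,0)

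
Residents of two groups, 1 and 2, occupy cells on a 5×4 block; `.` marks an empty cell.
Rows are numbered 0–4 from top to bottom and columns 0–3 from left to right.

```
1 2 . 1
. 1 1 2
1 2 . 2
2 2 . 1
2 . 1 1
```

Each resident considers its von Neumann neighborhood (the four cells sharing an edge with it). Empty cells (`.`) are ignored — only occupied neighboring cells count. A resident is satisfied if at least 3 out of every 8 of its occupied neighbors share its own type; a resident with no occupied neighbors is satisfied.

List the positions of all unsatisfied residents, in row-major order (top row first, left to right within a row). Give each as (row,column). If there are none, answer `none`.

(0,0)1 0/1 unhappy
(0,1)2 0/2 unhappy
(0,3)1 0/1 unhappy
(1,1)1 1/3 unhappy
(1,2)1 1/2 ok
(1,3)2 1/3 unhappy
(2,0)1 0/2 unhappy
(2,1)2 1/3 unhappy
(2,3)2 1/2 ok
(3,0)2 2/3 ok
(3,1)2 2/2 ok
(3,3)1 1/2 ok
(4,0)2 1/1 ok
(4,2)1 1/1 ok
(4,3)1 2/2 ok

(0,0), (0,1), (0,3), (1,1), (1,3), (2,0), (2,1)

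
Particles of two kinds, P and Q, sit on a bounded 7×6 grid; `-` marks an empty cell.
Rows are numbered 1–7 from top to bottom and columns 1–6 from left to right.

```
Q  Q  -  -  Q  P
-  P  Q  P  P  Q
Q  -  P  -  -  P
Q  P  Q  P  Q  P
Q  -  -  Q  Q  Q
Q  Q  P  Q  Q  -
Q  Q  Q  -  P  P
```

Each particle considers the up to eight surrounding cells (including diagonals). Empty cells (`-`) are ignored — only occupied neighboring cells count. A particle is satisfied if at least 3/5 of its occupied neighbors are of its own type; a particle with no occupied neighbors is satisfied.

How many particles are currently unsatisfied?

17

(1,1)Q 1/2 unhappy
(1,2)Q 2/3 ok
(1,5)Q 1/4 unhappy
(1,6)P 1/3 unhappy
(2,2)P 1/5 unhappy
(2,3)Q 1/4 unhappy
(2,4)P 2/4 unhappy
(2,5)P 3/5 ok
(2,6)Q 1/4 unhappy
(3,1)Q 1/3 unhappy
(3,3)P 4/6 ok
(3,6)P 2/4 unhappy
(4,1)Q 2/3 ok
(4,2)P 1/5 unhappy
(4,3)Q 1/4 unhappy
(4,4)P 1/5 unhappy
(4,5)Q 3/6 unhappy
(4,6)P 1/4 unhappy
(5,1)Q 3/4 ok
(5,4)Q 5/7 ok
(5,5)Q 5/7 ok
(5,6)Q 3/4 ok
(6,1)Q 4/4 ok
(6,2)Q 5/6 ok
(6,3)P 0/5 unhappy
(6,4)Q 4/6 ok
(6,5)Q 4/6 ok
(7,1)Q 3/3 ok
(7,2)Q 4/5 ok
(7,3)Q 3/4 ok
(7,5)P 1/3 unhappy
(7,6)P 1/2 unhappy
Unsatisfied: (1,1), (1,5), (1,6), (2,2), (2,3), (2,4), (2,6), (3,1), (3,6), (4,2), (4,3), (4,4), (4,5), (4,6), (6,3), (7,5), (7,6) — 17 in total.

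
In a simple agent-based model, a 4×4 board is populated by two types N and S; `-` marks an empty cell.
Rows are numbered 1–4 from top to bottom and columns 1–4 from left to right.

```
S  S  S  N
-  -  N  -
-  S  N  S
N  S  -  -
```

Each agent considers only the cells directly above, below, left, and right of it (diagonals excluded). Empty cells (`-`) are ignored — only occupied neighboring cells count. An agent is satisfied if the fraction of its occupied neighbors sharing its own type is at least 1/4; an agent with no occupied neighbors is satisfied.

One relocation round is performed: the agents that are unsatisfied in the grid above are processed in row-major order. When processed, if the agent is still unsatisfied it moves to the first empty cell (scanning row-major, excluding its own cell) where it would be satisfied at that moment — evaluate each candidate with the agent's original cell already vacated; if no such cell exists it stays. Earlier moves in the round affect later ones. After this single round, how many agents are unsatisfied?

0

Initially unsatisfied (in order): (1,4), (3,4), (4,1).
  (1,4) → (2,2).
  (3,4) → (1,4).
  (4,1) → (2,1).
Resulting grid:
S S S S
N N N -
- S N -
- S - -
All satisfied now.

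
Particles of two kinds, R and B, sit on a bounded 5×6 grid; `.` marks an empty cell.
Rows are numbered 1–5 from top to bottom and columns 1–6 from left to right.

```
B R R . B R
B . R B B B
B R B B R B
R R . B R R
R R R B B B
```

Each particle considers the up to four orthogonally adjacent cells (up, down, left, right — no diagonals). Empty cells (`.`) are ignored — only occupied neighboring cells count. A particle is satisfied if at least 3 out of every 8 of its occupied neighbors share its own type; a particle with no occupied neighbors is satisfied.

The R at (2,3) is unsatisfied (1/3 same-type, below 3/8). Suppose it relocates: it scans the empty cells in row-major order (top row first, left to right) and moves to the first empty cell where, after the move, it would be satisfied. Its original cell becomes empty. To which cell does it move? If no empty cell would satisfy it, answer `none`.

Vacating (2,3). Empty cells in order:
  (1,4): 1/3 same-type → still unsatisfied.
  (2,2): 2/3 same-type → satisfied — stop here.

(2,2)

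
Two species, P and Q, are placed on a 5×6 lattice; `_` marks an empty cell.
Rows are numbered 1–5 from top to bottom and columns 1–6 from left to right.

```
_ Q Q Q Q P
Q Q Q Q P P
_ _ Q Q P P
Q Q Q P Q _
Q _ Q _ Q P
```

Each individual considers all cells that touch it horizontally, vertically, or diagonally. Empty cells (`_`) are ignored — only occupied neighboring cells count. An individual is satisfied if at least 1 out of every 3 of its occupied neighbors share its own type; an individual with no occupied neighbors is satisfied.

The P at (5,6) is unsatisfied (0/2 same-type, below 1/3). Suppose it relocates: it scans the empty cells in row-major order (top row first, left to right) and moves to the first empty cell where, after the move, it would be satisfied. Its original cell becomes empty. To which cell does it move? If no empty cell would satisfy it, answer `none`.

(4,6)

Vacating (5,6). Empty cells in order:
  (1,1): 0/3 same-type → still unsatisfied.
  (3,1): 0/4 same-type → still unsatisfied.
  (3,2): 0/7 same-type → still unsatisfied.
  (4,6): 2/4 same-type → satisfied — stop here.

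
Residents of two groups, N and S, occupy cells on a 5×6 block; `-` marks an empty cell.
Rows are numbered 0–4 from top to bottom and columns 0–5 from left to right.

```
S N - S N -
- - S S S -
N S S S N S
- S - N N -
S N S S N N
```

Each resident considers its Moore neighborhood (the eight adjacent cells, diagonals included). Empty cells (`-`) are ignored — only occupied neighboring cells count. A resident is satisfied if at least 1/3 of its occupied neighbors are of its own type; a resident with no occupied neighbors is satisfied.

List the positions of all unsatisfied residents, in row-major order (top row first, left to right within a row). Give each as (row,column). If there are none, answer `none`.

(0,0), (0,1), (0,4), (2,0), (4,1), (4,3)

(0,0)S 0/1 unhappy
(0,1)N 0/2 unhappy
(0,3)S 3/4 ok
(0,4)N 0/3 unhappy
(1,2)S 5/6 ok
(1,3)S 5/7 ok
(1,4)S 4/6 ok
(2,0)N 0/2 unhappy
(2,1)S 3/4 ok
(2,2)S 5/6 ok
(2,3)S 4/7 ok
(2,4)N 2/6 ok
(2,5)S 1/3 ok
(3,1)S 4/6 ok
(3,3)N 3/7 ok
(3,4)N 4/7 ok
(4,0)S 1/2 ok
(4,1)N 0/3 unhappy
(4,2)S 2/4 ok
(4,3)S 1/4 unhappy
(4,4)N 3/4 ok
(4,5)N 2/2 ok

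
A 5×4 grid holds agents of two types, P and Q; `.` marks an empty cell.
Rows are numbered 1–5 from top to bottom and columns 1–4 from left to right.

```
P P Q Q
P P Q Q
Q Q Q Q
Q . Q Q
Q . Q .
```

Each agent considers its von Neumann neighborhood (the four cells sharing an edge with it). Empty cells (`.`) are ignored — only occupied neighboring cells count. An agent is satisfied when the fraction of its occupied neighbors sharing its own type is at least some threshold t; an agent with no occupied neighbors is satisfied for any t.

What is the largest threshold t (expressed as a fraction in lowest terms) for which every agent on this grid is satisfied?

1/2

(1,1)P 2/2
(1,2)P 2/3
(1,3)Q 2/3
(1,4)Q 2/2
(2,1)P 2/3
(2,2)P 2/4
(2,3)Q 3/4
(2,4)Q 3/3
(3,1)Q 2/3
(3,2)Q 2/3
(3,3)Q 4/4
(3,4)Q 3/3
(4,1)Q 2/2
(4,3)Q 3/3
(4,4)Q 2/2
(5,1)Q 1/1
(5,3)Q 1/1
The smallest same-type fraction is 2/4 at (2,2), which reduces to 1/2. Any threshold above that leaves this agent unsatisfied.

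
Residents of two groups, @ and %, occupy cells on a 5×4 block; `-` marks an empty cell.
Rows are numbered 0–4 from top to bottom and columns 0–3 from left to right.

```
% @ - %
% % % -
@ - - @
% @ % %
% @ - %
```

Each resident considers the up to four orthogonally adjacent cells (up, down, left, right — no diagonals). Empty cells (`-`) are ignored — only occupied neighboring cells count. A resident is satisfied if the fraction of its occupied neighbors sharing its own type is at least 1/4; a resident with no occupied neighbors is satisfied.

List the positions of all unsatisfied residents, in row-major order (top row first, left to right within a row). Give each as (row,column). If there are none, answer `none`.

(0,0)% 1/2 ok
(0,1)@ 0/2 unhappy
(0,3)% 0/0 ok
(1,0)% 2/3 ok
(1,1)% 2/3 ok
(1,2)% 1/1 ok
(2,0)@ 0/2 unhappy
(2,3)@ 0/1 unhappy
(3,0)% 1/3 ok
(3,1)@ 1/3 ok
(3,2)% 1/2 ok
(3,3)% 2/3 ok
(4,0)% 1/2 ok
(4,1)@ 1/2 ok
(4,3)% 1/1 ok

(0,1), (2,0), (2,3)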